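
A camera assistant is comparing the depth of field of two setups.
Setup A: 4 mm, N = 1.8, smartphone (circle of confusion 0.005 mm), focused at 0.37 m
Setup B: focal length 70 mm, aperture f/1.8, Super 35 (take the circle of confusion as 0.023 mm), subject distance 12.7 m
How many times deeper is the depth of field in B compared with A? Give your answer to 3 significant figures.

17.2

Setup A: H = 4²/(1.8×0.005) + 4 ≈ 1781.8 mm; DoF = Df − Dn = 465.92 − 306.83 ≈ 159.09 mm.
Setup B: H = 70²/(1.8×0.023) + 70 ≈ 118427.5 mm; DoF = Df − Dn = 14217.1 − 11475.4 ≈ 2741.7 mm.
Ratio = 2741.7 / 159.09 ≈ 17.2.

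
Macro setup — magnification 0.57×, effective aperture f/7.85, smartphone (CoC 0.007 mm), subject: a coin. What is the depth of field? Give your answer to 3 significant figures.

At magnification m, DoF ≈ 2·N_eff·c/m² = 2 × 7.85 × 0.007 / 0.57² = 0.1099 / 0.3249 ≈ 0.338 mm.

0.338 mm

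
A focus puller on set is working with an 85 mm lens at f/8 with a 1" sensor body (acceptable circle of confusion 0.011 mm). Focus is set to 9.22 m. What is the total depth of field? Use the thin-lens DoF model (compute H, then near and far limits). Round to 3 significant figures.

2.08 m

Hyperfocal distance H = f²/(N·c) + f = 85²/(8 × 0.011) + 85 = 7225/0.088 + 85 ≈ 82187.3 mm ≈ 82.19 m.
Near limit Dn = s·(H − f)/(H + s − 2f) = 9220 × (82187.3 − 85) / (82187.3 + 9220 − 2 × 85) = 9220 × 82102.3 / 91237.3 ≈ 8296.9 mm.
Far limit Df = s·(H − f)/(H − s) = 9220 × (82187.3 − 85) / (82187.3 − 9220) = 9220 × 82102.3 / 72967.3 ≈ 10374.3 mm.
Depth of field = Df − Dn = 10374.3 − 8296.9 ≈ 2077.4 mm ≈ 2.08 m.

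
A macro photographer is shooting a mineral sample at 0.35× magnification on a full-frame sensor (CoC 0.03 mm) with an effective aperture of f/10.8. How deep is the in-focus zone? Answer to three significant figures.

At magnification m, DoF ≈ 2·N_eff·c/m² = 2 × 10.8 × 0.03 / 0.35² = 0.648 / 0.1225 ≈ 5.29 mm.

5.29 mm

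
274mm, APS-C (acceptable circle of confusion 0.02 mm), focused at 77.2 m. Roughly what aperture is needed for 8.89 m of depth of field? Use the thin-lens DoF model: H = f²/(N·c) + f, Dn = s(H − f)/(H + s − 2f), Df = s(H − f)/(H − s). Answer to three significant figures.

Write h = H − f = f²/(N·c). The thin-lens limits are Dn = s·h/(h + (s−f)) and Df = s·h/(h − (s−f)), so DoF = Df − Dn = 2·s·(s−f)·h / (h² − (s−f)²).
That is a quadratic in h: DoF·h² − 2·s·(s−f)·h − DoF·(s−f)² = 0 ⇒ h = (s−f)·(s + √(s² + DoF²)) / DoF = 76926 × (77200 + √(77200² + 8890²)) / 8890 = 76926 × (77200 + 77710.2) / 8890 ≈ 1340452 mm.
Then N = f²/(c·h) = 274² / (0.02 × 1340452) = 75076 / 26809 ≈ 2.80.

f/2.80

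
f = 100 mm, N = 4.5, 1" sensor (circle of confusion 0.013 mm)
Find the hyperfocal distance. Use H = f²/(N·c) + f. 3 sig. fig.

171 m

Hyperfocal distance H = f²/(N·c) + f = 100²/(4.5 × 0.013) + 100 = 10000/0.0585 + 100 ≈ 171040.2 mm ≈ 171 m.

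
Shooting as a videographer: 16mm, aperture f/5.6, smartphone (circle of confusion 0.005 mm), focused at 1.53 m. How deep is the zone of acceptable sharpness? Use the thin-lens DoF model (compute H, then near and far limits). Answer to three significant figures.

Hyperfocal distance H = f²/(N·c) + f = 16²/(5.6 × 0.005) + 16 = 256/0.028 + 16 ≈ 9158.9 mm ≈ 9.159 m.
Near limit Dn = s·(H − f)/(H + s − 2f) = 1530 × (9158.9 − 16) / (9158.9 + 1530 − 2 × 16) = 1530 × 9142.9 / 10656.9 ≈ 1312.64 mm.
Far limit Df = s·(H − f)/(H − s) = 1530 × (9158.9 − 16) / (9158.9 − 1530) = 1530 × 9142.9 / 7628.9 ≈ 1833.64 mm.
Depth of field = Df − Dn = 1833.64 − 1312.64 ≈ 521.00 mm ≈ 0.521 m.

0.521 m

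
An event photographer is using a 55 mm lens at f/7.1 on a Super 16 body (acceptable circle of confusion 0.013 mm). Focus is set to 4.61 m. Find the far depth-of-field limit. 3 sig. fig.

Hyperfocal distance H = f²/(N·c) + f = 55²/(7.1 × 0.013) + 55 = 3025/0.0923 + 55 ≈ 32828.6 mm ≈ 32.83 m.
Far limit Df = s·(H − f)/(H − s) = 4610 × (32828.6 − 55) / (32828.6 − 4610) = 4610 × 32773.6 / 28218.6 ≈ 5354.1 mm ≈ 5.35 m.

5.35 m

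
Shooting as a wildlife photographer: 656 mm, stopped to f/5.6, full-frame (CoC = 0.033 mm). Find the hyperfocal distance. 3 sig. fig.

Hyperfocal distance H = f²/(N·c) + f = 656²/(5.6 × 0.033) + 656 = 430336/0.1848 + 656 ≈ 2329314.0 mm ≈ 2330 m.

2330 m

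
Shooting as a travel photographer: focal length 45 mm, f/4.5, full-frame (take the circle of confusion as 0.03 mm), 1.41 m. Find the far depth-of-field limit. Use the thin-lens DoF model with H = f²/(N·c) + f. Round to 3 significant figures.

Hyperfocal distance H = f²/(N·c) + f = 45²/(4.5 × 0.03) + 45 = 2025/0.135 + 45 ≈ 15045.0 mm ≈ 15.04 m.
Far limit Df = s·(H − f)/(H − s) = 1410 × (15045.0 − 45) / (15045.0 − 1410) = 1410 × 15000.0 / 13635.0 ≈ 1551.2 mm ≈ 1.55 m.

1.55 m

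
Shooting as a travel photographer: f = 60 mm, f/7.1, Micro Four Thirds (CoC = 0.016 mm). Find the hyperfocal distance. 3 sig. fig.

Hyperfocal distance H = f²/(N·c) + f = 60²/(7.1 × 0.016) + 60 = 3600/0.1136 + 60 ≈ 31750.1 mm ≈ 31.8 m.

31.8 m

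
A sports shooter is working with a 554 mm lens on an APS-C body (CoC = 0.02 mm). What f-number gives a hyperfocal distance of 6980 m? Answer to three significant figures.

Rearrange H = f²/(N·c) + f for N: N = f² / ((H − f)·c).
N = 554² / ((6980000 − 554) × 0.02) = 306916 / 139589 ≈ 2.20.

f/2.20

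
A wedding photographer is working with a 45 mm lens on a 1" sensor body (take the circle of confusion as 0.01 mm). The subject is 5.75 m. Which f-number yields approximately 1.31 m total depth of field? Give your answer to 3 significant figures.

f/3.99

Write h = H − f = f²/(N·c). The thin-lens limits are Dn = s·h/(h + (s−f)) and Df = s·h/(h − (s−f)), so DoF = Df − Dn = 2·s·(s−f)·h / (h² − (s−f)²).
That is a quadratic in h: DoF·h² − 2·s·(s−f)·h − DoF·(s−f)² = 0 ⇒ h = (s−f)·(s + √(s² + DoF²)) / DoF = 5705 × (5750 + √(5750² + 1310²)) / 1310 = 5705 × (5750 + 5897.34) / 1310 ≈ 50724 mm.
Then N = f²/(c·h) = 45² / (0.01 × 50724) = 2025 / 507.24 ≈ 3.99.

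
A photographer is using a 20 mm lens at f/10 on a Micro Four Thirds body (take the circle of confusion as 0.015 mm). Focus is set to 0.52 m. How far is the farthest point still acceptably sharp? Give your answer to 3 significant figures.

Hyperfocal distance H = f²/(N·c) + f = 20²/(10 × 0.015) + 20 = 400/0.15 + 20 ≈ 2686.7 mm ≈ 2.687 m.
Far limit Df = s·(H − f)/(H − s) = 520 × (2686.7 − 20) / (2686.7 − 520) = 520 × 2666.7 / 2166.7 ≈ 640.00 mm ≈ 0.640 m.

0.640 m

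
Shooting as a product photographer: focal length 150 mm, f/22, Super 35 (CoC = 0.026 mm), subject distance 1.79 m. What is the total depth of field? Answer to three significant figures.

Hyperfocal distance H = f²/(N·c) + f = 150²/(22 × 0.026) + 150 = 22500/0.572 + 150 ≈ 39485.7 mm ≈ 39.49 m.
Near limit Dn = s·(H − f)/(H + s − 2f) = 1790 × (39485.7 − 150) / (39485.7 + 1790 − 2 × 150) = 1790 × 39335.7 / 40975.7 ≈ 1718.36 mm.
Far limit Df = s·(H − f)/(H − s) = 1790 × (39485.7 − 150) / (39485.7 − 1790) = 1790 × 39335.7 / 37695.7 ≈ 1867.88 mm.
Depth of field = Df − Dn = 1867.88 − 1718.36 ≈ 149.52 mm.

150 mm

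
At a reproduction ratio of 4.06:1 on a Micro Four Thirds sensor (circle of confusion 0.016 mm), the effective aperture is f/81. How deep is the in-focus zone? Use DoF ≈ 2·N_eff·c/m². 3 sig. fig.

0.157 mm

At magnification m, DoF ≈ 2·N_eff·c/m² = 2 × 81 × 0.016 / 4.06² = 2.592 / 16.48 ≈ 0.157 mm.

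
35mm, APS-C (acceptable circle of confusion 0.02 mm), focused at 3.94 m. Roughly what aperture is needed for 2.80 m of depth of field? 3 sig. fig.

f/5.01

Write h = H − f = f²/(N·c). The thin-lens limits are Dn = s·h/(h + (s−f)) and Df = s·h/(h − (s−f)), so DoF = Df − Dn = 2·s·(s−f)·h / (h² − (s−f)²).
That is a quadratic in h: DoF·h² − 2·s·(s−f)·h − DoF·(s−f)² = 0 ⇒ h = (s−f)·(s + √(s² + DoF²)) / DoF = 3905 × (3940 + √(3940² + 2800²)) / 2800 = 3905 × (3940 + 4833.59) / 2800 ≈ 12236 mm.
Then N = f²/(c·h) = 35² / (0.02 × 12236) = 1225 / 244.72 ≈ 5.01.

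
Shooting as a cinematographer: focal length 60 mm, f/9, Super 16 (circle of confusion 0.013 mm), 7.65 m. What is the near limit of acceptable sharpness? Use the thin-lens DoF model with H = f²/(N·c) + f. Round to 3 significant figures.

6.14 m

Hyperfocal distance H = f²/(N·c) + f = 60²/(9 × 0.013) + 60 = 3600/0.117 + 60 ≈ 30829.2 mm ≈ 30.83 m.
Near limit Dn = s·(H − f)/(H + s − 2f) = 7650 × (30829.2 − 60) / (30829.2 + 7650 − 2 × 60) = 7650 × 30769.2 / 38359.2 ≈ 6136.3 mm ≈ 6.14 m.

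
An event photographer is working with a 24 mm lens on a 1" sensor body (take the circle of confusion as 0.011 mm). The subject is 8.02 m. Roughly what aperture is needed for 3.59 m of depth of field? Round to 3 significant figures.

f/1.40

Write h = H − f = f²/(N·c). The thin-lens limits are Dn = s·h/(h + (s−f)) and Df = s·h/(h − (s−f)), so DoF = Df − Dn = 2·s·(s−f)·h / (h² − (s−f)²).
That is a quadratic in h: DoF·h² − 2·s·(s−f)·h − DoF·(s−f)² = 0 ⇒ h = (s−f)·(s + √(s² + DoF²)) / DoF = 7996 × (8020 + √(8020² + 3590²)) / 3590 = 7996 × (8020 + 8786.84) / 3590 ≈ 37434 mm.
Then N = f²/(c·h) = 24² / (0.011 × 37434) = 576 / 411.77 ≈ 1.40.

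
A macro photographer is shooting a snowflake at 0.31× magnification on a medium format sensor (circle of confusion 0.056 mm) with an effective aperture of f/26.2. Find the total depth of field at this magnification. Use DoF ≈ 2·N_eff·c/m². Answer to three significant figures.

30.5 mm

At magnification m, DoF ≈ 2·N_eff·c/m² = 2 × 26.2 × 0.056 / 0.31² = 2.934 / 0.0961 ≈ 30.5 mm.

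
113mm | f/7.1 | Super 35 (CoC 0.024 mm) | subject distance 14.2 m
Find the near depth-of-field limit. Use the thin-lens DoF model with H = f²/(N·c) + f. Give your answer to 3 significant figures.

12.0 m

Hyperfocal distance H = f²/(N·c) + f = 113²/(7.1 × 0.024) + 113 = 12769/0.1704 + 113 ≈ 75048.4 mm ≈ 75.05 m.
Near limit Dn = s·(H − f)/(H + s − 2f) = 14200 × (75048.4 − 113) / (75048.4 + 14200 − 2 × 113) = 14200 × 74935.4 / 89022.4 ≈ 11953 mm ≈ 12.0 m.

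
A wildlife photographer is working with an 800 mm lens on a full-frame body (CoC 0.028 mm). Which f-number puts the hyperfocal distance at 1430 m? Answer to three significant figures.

Rearrange H = f²/(N·c) + f for N: N = f² / ((H − f)·c).
N = 800² / ((1430000 − 800) × 0.028) = 640000 / 40018 ≈ 16.

f/16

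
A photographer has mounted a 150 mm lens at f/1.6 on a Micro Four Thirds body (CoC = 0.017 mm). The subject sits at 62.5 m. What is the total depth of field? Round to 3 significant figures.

9.48 m

Hyperfocal distance H = f²/(N·c) + f = 150²/(1.6 × 0.017) + 150 = 22500/0.0272 + 150 ≈ 827355.9 mm ≈ 827.4 m.
Near limit Dn = s·(H − f)/(H + s − 2f) = 62500 × (827355.9 − 150) / (827355.9 + 62500 − 2 × 150) = 62500 × 827205.9 / 889555.9 ≈ 58119.3 mm.
Far limit Df = s·(H − f)/(H − s) = 62500 × (827355.9 − 150) / (827355.9 − 62500) = 62500 × 827205.9 / 764855.9 ≈ 67594.9 mm.
Depth of field = Df − Dn = 67594.9 − 58119.3 ≈ 9475.6 mm ≈ 9.48 m.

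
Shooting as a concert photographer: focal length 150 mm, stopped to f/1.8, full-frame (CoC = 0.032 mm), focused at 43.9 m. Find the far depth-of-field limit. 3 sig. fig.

49.4 m

Hyperfocal distance H = f²/(N·c) + f = 150²/(1.8 × 0.032) + 150 = 22500/0.0576 + 150 ≈ 390775.0 mm ≈ 390.8 m.
Far limit Df = s·(H − f)/(H − s) = 43900 × (390775.0 − 150) / (390775.0 − 43900) = 43900 × 390625.0 / 346875.0 ≈ 49437 mm ≈ 49.4 m.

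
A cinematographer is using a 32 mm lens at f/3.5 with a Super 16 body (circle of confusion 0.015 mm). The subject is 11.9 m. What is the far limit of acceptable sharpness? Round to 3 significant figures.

Hyperfocal distance H = f²/(N·c) + f = 32²/(3.5 × 0.015) + 32 = 1024/0.0525 + 32 ≈ 19536.8 mm ≈ 19.54 m.
Far limit Df = s·(H − f)/(H − s) = 11900 × (19536.8 − 32) / (19536.8 − 11900) = 11900 × 19504.8 / 7636.8 ≈ 30393 mm ≈ 30.4 m.

30.4 m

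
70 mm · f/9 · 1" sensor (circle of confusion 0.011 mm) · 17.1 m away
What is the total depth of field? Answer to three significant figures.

13.3 m

Hyperfocal distance H = f²/(N·c) + f = 70²/(9 × 0.011) + 70 = 4900/0.099 + 70 ≈ 49564.9 mm ≈ 49.56 m.
Near limit Dn = s·(H − f)/(H + s − 2f) = 17100 × (49564.9 − 70) / (49564.9 + 17100 − 2 × 70) = 17100 × 49494.9 / 66524.9 ≈ 12722 mm.
Far limit Df = s·(H − f)/(H − s) = 17100 × (49564.9 − 70) / (49564.9 − 17100) = 17100 × 49494.9 / 32464.9 ≈ 26070 mm.
Depth of field = Df − Dn = 26070 − 12722 ≈ 13348 mm ≈ 13.3 m.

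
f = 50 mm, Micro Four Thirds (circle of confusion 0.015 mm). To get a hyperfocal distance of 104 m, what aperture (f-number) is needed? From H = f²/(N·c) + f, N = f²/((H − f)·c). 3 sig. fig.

Rearrange H = f²/(N·c) + f for N: N = f² / ((H − f)·c).
N = 50² / ((104000 − 50) × 0.015) = 2500 / 1559 ≈ 1.60.

f/1.60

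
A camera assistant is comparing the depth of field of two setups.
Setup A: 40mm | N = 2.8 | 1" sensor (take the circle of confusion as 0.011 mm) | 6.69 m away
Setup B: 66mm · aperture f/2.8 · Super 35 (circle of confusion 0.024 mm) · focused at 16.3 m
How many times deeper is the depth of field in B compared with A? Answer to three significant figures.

Setup A: H = 40²/(2.8×0.011) + 40 ≈ 51988.1 mm; DoF = Df − Dn = 7672.1 − 5930.8 ≈ 1741.3 mm.
Setup B: H = 66²/(2.8×0.024) + 66 ≈ 64887.4 mm; DoF = Df − Dn = 21746.1 − 13035.4 ≈ 8710.7 mm.
Ratio = 8710.7 / 1741.3 ≈ 5.00.

5.00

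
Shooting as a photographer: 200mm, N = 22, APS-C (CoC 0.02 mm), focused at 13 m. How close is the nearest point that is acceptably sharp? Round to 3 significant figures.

Hyperfocal distance H = f²/(N·c) + f = 200²/(22 × 0.02) + 200 = 40000/0.44 + 200 ≈ 91109.1 mm ≈ 91.11 m.
Near limit Dn = s·(H − f)/(H + s − 2f) = 13000 × (91109.1 − 200) / (91109.1 + 13000 − 2 × 200) = 13000 × 90909.1 / 103709.1 ≈ 11396 mm ≈ 11.4 m.

11.4 m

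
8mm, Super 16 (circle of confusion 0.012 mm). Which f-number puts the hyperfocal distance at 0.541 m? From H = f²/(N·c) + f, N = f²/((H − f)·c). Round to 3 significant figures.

Rearrange H = f²/(N·c) + f for N: N = f² / ((H − f)·c).
N = 8² / ((541 − 8) × 0.012) = 64 / 6.396 ≈ 10.

f/10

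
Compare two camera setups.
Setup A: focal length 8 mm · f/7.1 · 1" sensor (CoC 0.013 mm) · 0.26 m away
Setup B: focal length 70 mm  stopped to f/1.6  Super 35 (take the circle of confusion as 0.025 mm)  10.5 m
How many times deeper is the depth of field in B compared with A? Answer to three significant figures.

Setup A: H = 8²/(7.1×0.013) + 8 ≈ 701.4 mm; DoF = Df − Dn = 408.44 − 190.70 ≈ 217.74 mm.
Setup B: H = 70²/(1.6×0.025) + 70 ≈ 122570.0 mm; DoF = Df − Dn = 11477.2 − 9676.1 ≈ 1801.1 mm.
Ratio = 1801.1 / 217.74 ≈ 8.27.

8.27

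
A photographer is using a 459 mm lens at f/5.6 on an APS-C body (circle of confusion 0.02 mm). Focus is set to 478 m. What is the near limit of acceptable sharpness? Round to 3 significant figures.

Hyperfocal distance H = f²/(N·c) + f = 459²/(5.6 × 0.02) + 459 = 210681/0.112 + 459 ≈ 1881539.4 mm ≈ 1882 m.
Near limit Dn = s·(H − f)/(H + s − 2f) = 478000 × (1881539.4 − 459) / (1881539.4 + 478000 − 2 × 459) = 478000 × 1881080.4 / 2358621.4 ≈ 381221 mm ≈ 381 m.

381 m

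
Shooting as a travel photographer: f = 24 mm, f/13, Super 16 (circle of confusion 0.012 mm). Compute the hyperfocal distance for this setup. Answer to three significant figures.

3.72 m

Hyperfocal distance H = f²/(N·c) + f = 24²/(13 × 0.012) + 24 = 576/0.156 + 24 ≈ 3716.3 mm ≈ 3.72 m.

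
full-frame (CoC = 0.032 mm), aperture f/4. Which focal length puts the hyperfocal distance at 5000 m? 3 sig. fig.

800 mm

From H = f²/(N·c) + f, with f ≪ H: f ≈ √(H·N·c) = √(5000000 × 4 × 0.032) = √640000 ≈ 800.0 mm.
The +f correction barely moves this — solving exactly, f² + N·c·f − N·c·H = 0 ⇒ f = (−N·c + √((N·c)² + 4·N·c·H))/2 = (−0.128 + √2560000)/2 ≈ 799.94 mm, so f ≈ 800 mm.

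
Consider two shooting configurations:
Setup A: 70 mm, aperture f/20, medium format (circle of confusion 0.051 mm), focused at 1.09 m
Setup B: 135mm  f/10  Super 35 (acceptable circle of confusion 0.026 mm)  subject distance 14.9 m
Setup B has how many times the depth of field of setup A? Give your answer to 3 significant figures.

13.6

Setup A: H = 70²/(20×0.051) + 70 ≈ 4873.9 mm; DoF = Df − Dn = 1383.82 − 899.10 ≈ 484.72 mm.
Setup B: H = 135²/(10×0.026) + 135 ≈ 70231.2 mm; DoF = Df − Dn = 18876.0 − 12307.5 ≈ 6568.5 mm.
Ratio = 6568.5 / 484.72 ≈ 13.6.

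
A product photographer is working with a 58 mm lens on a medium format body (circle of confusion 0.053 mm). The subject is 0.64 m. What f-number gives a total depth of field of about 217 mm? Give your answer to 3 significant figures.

f/18

Write h = H − f = f²/(N·c). The thin-lens limits are Dn = s·h/(h + (s−f)) and Df = s·h/(h − (s−f)), so DoF = Df − Dn = 2·s·(s−f)·h / (h² − (s−f)²).
That is a quadratic in h: DoF·h² − 2·s·(s−f)·h − DoF·(s−f)² = 0 ⇒ h = (s−f)·(s + √(s² + DoF²)) / DoF = 582 × (640 + √(640² + 217²)) / 217 = 582 × (640 + 675.788) / 217 ≈ 3529.0 mm.
Then N = f²/(c·h) = 58² / (0.053 × 3529.0) = 3364 / 187.04 ≈ 18.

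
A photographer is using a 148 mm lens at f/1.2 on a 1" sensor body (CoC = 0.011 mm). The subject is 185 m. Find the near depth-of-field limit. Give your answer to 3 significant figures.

Hyperfocal distance H = f²/(N·c) + f = 148²/(1.2 × 0.011) + 148 = 21904/0.0132 + 148 ≈ 1659541.9 mm ≈ 1660 m.
Near limit Dn = s·(H − f)/(H + s − 2f) = 185000 × (1659541.9 − 148) / (1659541.9 + 185000 − 2 × 148) = 185000 × 1659393.9 / 1844245.9 ≈ 166457 mm ≈ 166 m.

166 m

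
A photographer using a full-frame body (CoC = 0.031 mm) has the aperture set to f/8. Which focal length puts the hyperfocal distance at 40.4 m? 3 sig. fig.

100 mm

From H = f²/(N·c) + f, with f ≪ H: f ≈ √(H·N·c) = √(40400 × 8 × 0.031) = √10019 ≈ 100.1 mm.
The +f correction barely moves this — solving exactly, f² + N·c·f − N·c·H = 0 ⇒ f = (−N·c + √((N·c)² + 4·N·c·H))/2 = (−0.248 + √40077)/2 ≈ 99.972 mm, so f ≈ 100 mm.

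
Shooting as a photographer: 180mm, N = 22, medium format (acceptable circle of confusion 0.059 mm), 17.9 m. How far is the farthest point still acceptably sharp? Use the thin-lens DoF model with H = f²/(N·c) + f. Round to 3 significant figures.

Hyperfocal distance H = f²/(N·c) + f = 180²/(22 × 0.059) + 180 = 32400/1.298 + 180 ≈ 25141.5 mm ≈ 25.14 m.
Far limit Df = s·(H − f)/(H − s) = 17900 × (25141.5 − 180) / (25141.5 − 17900) = 17900 × 24961.5 / 7241.5 ≈ 61702 mm ≈ 61.7 m.

61.7 m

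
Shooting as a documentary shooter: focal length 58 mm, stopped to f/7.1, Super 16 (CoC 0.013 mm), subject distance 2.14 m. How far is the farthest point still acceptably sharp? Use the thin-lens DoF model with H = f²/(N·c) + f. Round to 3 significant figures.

Hyperfocal distance H = f²/(N·c) + f = 58²/(7.1 × 0.013) + 58 = 3364/0.0923 + 58 ≈ 36504.4 mm ≈ 36.50 m.
Far limit Df = s·(H − f)/(H − s) = 2140 × (36504.4 − 58) / (36504.4 − 2140) = 2140 × 36446.4 / 34364.4 ≈ 2269.7 mm ≈ 2.27 m.

2.27 m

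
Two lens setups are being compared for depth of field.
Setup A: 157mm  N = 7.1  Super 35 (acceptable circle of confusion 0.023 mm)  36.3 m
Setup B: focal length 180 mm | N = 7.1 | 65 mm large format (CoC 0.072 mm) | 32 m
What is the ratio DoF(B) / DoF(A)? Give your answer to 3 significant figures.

2.33

Setup A: H = 157²/(7.1×0.023) + 157 ≈ 151100.0 mm; DoF = Df − Dn = 47728 − 29287 ≈ 18441 mm.
Setup B: H = 180²/(7.1×0.072) + 180 ≈ 63560.3 mm; DoF = Df − Dn = 64263 − 21304 ≈ 42959 mm.
Ratio = 42959 / 18441 ≈ 2.33.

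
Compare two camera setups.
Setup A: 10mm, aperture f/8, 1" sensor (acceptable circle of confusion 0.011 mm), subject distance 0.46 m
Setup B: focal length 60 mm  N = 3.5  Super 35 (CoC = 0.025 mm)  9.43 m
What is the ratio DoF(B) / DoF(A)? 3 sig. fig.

Setup A: H = 10²/(8×0.011) + 10 ≈ 1146.4 mm; DoF = Df − Dn = 761.59 − 329.51 ≈ 432.08 mm.
Setup B: H = 60²/(3.5×0.025) + 60 ≈ 41202.9 mm; DoF = Df − Dn = 12211.0 − 7680.8 ≈ 4530.2 mm.
Ratio = 4530.2 / 432.08 ≈ 10.5.

10.5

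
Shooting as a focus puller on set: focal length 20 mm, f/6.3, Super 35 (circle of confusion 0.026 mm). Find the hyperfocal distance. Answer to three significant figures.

Hyperfocal distance H = f²/(N·c) + f = 20²/(6.3 × 0.026) + 20 = 400/0.1638 + 20 ≈ 2462.0 mm ≈ 2.46 m.

2.46 m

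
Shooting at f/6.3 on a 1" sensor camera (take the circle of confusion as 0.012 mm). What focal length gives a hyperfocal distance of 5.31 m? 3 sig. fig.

From H = f²/(N·c) + f, with f ≪ H: f ≈ √(H·N·c) = √(5310 × 6.3 × 0.012) = √401.44 ≈ 20.04 mm.
The +f correction barely moves this — solving exactly, f² + N·c·f − N·c·H = 0 ⇒ f = (−N·c + √((N·c)² + 4·N·c·H))/2 = (−0.0756 + √1605.7)/2 ≈ 19.998 mm, so f ≈ 20.0 mm.

20.0 mm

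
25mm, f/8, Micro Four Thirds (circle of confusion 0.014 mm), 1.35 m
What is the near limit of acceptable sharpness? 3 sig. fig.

Hyperfocal distance H = f²/(N·c) + f = 25²/(8 × 0.014) + 25 = 625/0.112 + 25 ≈ 5605.4 mm ≈ 5.605 m.
Near limit Dn = s·(H − f)/(H + s − 2f) = 1350 × (5605.4 − 25) / (5605.4 + 1350 − 2 × 25) = 1350 × 5580.4 / 6905.4 ≈ 1091.0 mm ≈ 1.09 m.

1.09 m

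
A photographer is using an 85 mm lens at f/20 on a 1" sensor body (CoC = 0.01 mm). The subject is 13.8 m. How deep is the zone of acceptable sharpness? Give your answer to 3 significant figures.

Hyperfocal distance H = f²/(N·c) + f = 85²/(20 × 0.01) + 85 = 7225/0.2 + 85 ≈ 36210.0 mm ≈ 36.21 m.
Near limit Dn = s·(H − f)/(H + s − 2f) = 13800 × (36210.0 − 85) / (36210.0 + 13800 − 2 × 85) = 13800 × 36125.0 / 49840.0 ≈ 10003 mm.
Far limit Df = s·(H − f)/(H − s) = 13800 × (36210.0 − 85) / (36210.0 − 13800) = 13800 × 36125.0 / 22410.0 ≈ 22246 mm.
Depth of field = Df − Dn = 22246 − 10003 ≈ 12243 mm ≈ 12.2 m.

12.2 m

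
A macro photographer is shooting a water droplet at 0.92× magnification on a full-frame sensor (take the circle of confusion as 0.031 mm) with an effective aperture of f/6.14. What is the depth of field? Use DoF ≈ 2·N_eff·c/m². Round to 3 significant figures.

0.450 mm

At magnification m, DoF ≈ 2·N_eff·c/m² = 2 × 6.14 × 0.031 / 0.92² = 0.3807 / 0.8464 ≈ 0.45 mm.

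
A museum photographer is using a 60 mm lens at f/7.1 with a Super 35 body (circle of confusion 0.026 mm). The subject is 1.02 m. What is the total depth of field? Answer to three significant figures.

101 mm

Hyperfocal distance H = f²/(N·c) + f = 60²/(7.1 × 0.026) + 60 = 3600/0.1846 + 60 ≈ 19561.6 mm ≈ 19.56 m.
Near limit Dn = s·(H − f)/(H + s − 2f) = 1020 × (19561.6 − 60) / (19561.6 + 1020 − 2 × 60) = 1020 × 19501.6 / 20461.6 ≈ 972.14 mm.
Far limit Df = s·(H − f)/(H − s) = 1020 × (19561.6 − 60) / (19561.6 − 1020) = 1020 × 19501.6 / 18541.6 ≈ 1072.81 mm.
Depth of field = Df − Dn = 1072.81 − 972.14 ≈ 100.67 mm.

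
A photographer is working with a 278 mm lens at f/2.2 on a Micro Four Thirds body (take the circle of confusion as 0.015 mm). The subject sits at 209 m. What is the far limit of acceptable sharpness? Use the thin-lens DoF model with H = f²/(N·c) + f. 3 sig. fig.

Hyperfocal distance H = f²/(N·c) + f = 278²/(2.2 × 0.015) + 278 = 77284/0.033 + 278 ≈ 2342217.4 mm ≈ 2342 m.
Far limit Df = s·(H − f)/(H − s) = 209000 × (2342217.4 − 278) / (2342217.4 − 209000) = 209000 × 2341939.4 / 2133217.4 ≈ 229449 mm ≈ 229 m.

229 m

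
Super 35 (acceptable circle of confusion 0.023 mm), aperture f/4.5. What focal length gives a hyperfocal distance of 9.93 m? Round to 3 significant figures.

From H = f²/(N·c) + f, with f ≪ H: f ≈ √(H·N·c) = √(9930 × 4.5 × 0.023) = √1027.8 ≈ 32.06 mm.
Exact: f² + N·c·f − N·c·H = 0 ⇒ f = (−N·c + √((N·c)² + 4·N·c·H))/2 = (−0.1035 + √4111.0)/2 ≈ 32.007 mm ≈ 32.0 mm.

32.0 mm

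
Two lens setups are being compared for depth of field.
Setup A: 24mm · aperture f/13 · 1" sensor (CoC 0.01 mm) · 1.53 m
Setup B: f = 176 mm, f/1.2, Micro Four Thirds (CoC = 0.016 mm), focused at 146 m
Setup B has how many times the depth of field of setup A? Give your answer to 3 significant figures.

Setup A: H = 24²/(13×0.01) + 24 ≈ 4454.8 mm; DoF = Df − Dn = 2317.8 − 1141.9 ≈ 1175.9 mm.
Setup B: H = 176²/(1.2×0.016) + 176 ≈ 1613509.3 mm; DoF = Df − Dn = 160508 − 133897 ≈ 26611 mm.
Ratio = 26611 / 1175.9 ≈ 22.6.

22.6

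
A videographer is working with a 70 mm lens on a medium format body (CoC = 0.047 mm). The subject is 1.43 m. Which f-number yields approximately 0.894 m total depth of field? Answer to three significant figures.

Write h = H − f = f²/(N·c). The thin-lens limits are Dn = s·h/(h + (s−f)) and Df = s·h/(h − (s−f)), so DoF = Df − Dn = 2·s·(s−f)·h / (h² − (s−f)²).
That is a quadratic in h: DoF·h² − 2·s·(s−f)·h − DoF·(s−f)² = 0 ⇒ h = (s−f)·(s + √(s² + DoF²)) / DoF = 1360 × (1430 + √(1430² + 894²)) / 894 = 1360 × (1430 + 1686.46) / 894 ≈ 4740.9 mm.
Then N = f²/(c·h) = 70² / (0.047 × 4740.9) = 4900 / 222.82 ≈ 22.

f/22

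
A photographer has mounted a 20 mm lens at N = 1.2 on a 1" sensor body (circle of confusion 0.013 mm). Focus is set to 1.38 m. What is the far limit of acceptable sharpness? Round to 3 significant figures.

1.46 m

Hyperfocal distance H = f²/(N·c) + f = 20²/(1.2 × 0.013) + 20 = 400/0.0156 + 20 ≈ 25661.0 mm ≈ 25.66 m.
Far limit Df = s·(H − f)/(H − s) = 1380 × (25661.0 − 20) / (25661.0 − 1380) = 1380 × 25641.0 / 24281.0 ≈ 1457.3 mm ≈ 1.46 m.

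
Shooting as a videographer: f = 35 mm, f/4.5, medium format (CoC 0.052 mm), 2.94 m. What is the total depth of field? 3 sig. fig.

Hyperfocal distance H = f²/(N·c) + f = 35²/(4.5 × 0.052) + 35 = 1225/0.234 + 35 ≈ 5270.0 mm ≈ 5.270 m.
Near limit Dn = s·(H − f)/(H + s − 2f) = 2940 × (5270.0 − 35) / (5270.0 + 2940 − 2 × 35) = 2940 × 5235.0 / 8140.0 ≈ 1890.8 mm.
Far limit Df = s·(H − f)/(H − s) = 2940 × (5270.0 − 35) / (5270.0 − 2940) = 2940 × 5235.0 / 2330.0 ≈ 6605.5 mm.
Depth of field = Df − Dn = 6605.5 − 1890.8 ≈ 4714.7 mm ≈ 4.71 m.

4.71 m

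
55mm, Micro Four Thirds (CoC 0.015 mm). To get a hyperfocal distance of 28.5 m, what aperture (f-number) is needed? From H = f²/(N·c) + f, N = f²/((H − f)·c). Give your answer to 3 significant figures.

Rearrange H = f²/(N·c) + f for N: N = f² / ((H − f)·c).
N = 55² / ((28500 − 55) × 0.015) = 3025 / 426.7 ≈ 7.09.

f/7.09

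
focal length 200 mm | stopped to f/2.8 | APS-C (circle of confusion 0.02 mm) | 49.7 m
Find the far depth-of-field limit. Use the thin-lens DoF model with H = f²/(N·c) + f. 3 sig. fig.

53.4 m

Hyperfocal distance H = f²/(N·c) + f = 200²/(2.8 × 0.02) + 200 = 40000/0.056 + 200 ≈ 714485.7 mm ≈ 714.5 m.
Far limit Df = s·(H − f)/(H − s) = 49700 × (714485.7 − 200) / (714485.7 − 49700) = 49700 × 714285.7 / 664785.7 ≈ 53401 mm ≈ 53.4 m.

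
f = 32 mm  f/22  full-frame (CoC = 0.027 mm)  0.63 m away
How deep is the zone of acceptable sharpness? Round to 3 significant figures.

Hyperfocal distance H = f²/(N·c) + f = 32²/(22 × 0.027) + 32 = 1024/0.594 + 32 ≈ 1755.9 mm ≈ 1.756 m.
Near limit Dn = s·(H − f)/(H + s − 2f) = 630 × (1755.9 − 32) / (1755.9 + 630 − 2 × 32) = 630 × 1723.9 / 2321.9 ≈ 467.75 mm.
Far limit Df = s·(H − f)/(H − s) = 630 × (1755.9 − 32) / (1755.9 − 630) = 630 × 1723.9 / 1125.9 ≈ 964.61 mm.
Depth of field = Df − Dn = 964.61 − 467.75 ≈ 496.86 mm.

497 mm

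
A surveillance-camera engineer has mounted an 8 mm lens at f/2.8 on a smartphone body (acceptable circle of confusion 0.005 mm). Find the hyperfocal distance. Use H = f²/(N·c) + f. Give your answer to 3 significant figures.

Hyperfocal distance H = f²/(N·c) + f = 8²/(2.8 × 0.005) + 8 = 64/0.014 + 8 ≈ 4579.4 mm ≈ 4.58 m.

4.58 m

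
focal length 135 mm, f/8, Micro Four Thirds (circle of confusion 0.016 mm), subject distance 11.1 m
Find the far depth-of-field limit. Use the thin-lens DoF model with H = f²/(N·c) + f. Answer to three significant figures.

Hyperfocal distance H = f²/(N·c) + f = 135²/(8 × 0.016) + 135 = 18225/0.128 + 135 ≈ 142517.8 mm ≈ 142.5 m.
Far limit Df = s·(H − f)/(H − s) = 11100 × (142517.8 − 135) / (142517.8 − 11100) = 11100 × 142382.8 / 131417.8 ≈ 12026 mm ≈ 12.0 m.

12.0 m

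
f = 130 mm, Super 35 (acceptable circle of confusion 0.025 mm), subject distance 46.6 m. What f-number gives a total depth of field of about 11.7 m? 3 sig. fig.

Write h = H − f = f²/(N·c). The thin-lens limits are Dn = s·h/(h + (s−f)) and Df = s·h/(h − (s−f)), so DoF = Df − Dn = 2·s·(s−f)·h / (h² − (s−f)²).
That is a quadratic in h: DoF·h² − 2·s·(s−f)·h − DoF·(s−f)² = 0 ⇒ h = (s−f)·(s + √(s² + DoF²)) / DoF = 46470 × (46600 + √(46600² + 11700²)) / 11700 = 46470 × (46600 + 48046.3) / 11700 ≈ 375916 mm.
Then N = f²/(c·h) = 130² / (0.025 × 375916) = 16900 / 9397.9 ≈ 1.80.

f/1.80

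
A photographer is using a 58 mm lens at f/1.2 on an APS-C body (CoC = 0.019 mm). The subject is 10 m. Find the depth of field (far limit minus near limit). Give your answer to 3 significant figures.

Hyperfocal distance H = f²/(N·c) + f = 58²/(1.2 × 0.019) + 58 = 3364/0.0228 + 58 ≈ 147601.9 mm ≈ 147.6 m.
Near limit Dn = s·(H − f)/(H + s − 2f) = 10000 × (147601.9 − 58) / (147601.9 + 10000 − 2 × 58) = 10000 × 147543.9 / 157485.9 ≈ 9368.7 mm.
Far limit Df = s·(H − f)/(H − s) = 10000 × (147601.9 − 58) / (147601.9 − 10000) = 10000 × 147543.9 / 137601.9 ≈ 10722.5 mm.
Depth of field = Df − Dn = 10722.5 − 9368.7 ≈ 1353.8 mm ≈ 1.35 m.

1.35 m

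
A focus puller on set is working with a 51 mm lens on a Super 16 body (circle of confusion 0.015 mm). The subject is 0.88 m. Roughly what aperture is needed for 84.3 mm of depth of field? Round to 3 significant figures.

f/10

Write h = H − f = f²/(N·c). The thin-lens limits are Dn = s·h/(h + (s−f)) and Df = s·h/(h − (s−f)), so DoF = Df − Dn = 2·s·(s−f)·h / (h² − (s−f)²).
That is a quadratic in h: DoF·h² − 2·s·(s−f)·h − DoF·(s−f)² = 0 ⇒ h = (s−f)·(s + √(s² + DoF²)) / DoF = 829 × (880 + √(880² + 84.3²)) / 84.3 = 829 × (880 + 884.029) / 84.3 ≈ 17347 mm.
Then N = f²/(c·h) = 51² / (0.015 × 17347) = 2601 / 260.21 ≈ 10.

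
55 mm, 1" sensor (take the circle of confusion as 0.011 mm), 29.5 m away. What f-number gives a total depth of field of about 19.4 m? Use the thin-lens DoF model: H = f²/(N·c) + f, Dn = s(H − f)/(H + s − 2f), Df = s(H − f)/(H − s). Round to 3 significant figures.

Write h = H − f = f²/(N·c). The thin-lens limits are Dn = s·h/(h + (s−f)) and Df = s·h/(h − (s−f)), so DoF = Df − Dn = 2·s·(s−f)·h / (h² − (s−f)²).
That is a quadratic in h: DoF·h² − 2·s·(s−f)·h − DoF·(s−f)² = 0 ⇒ h = (s−f)·(s + √(s² + DoF²)) / DoF = 29445 × (29500 + √(29500² + 19400²)) / 19400 = 29445 × (29500 + 35307.4) / 19400 ≈ 98364 mm.
Then N = f²/(c·h) = 55² / (0.011 × 98364) = 3025 / 1082.0 ≈ 2.80.

f/2.80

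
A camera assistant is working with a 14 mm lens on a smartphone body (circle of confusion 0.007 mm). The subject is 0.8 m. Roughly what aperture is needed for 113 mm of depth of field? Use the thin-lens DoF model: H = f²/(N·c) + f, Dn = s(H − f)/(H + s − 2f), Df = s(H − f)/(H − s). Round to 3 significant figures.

f/2.50

Write h = H − f = f²/(N·c). The thin-lens limits are Dn = s·h/(h + (s−f)) and Df = s·h/(h − (s−f)), so DoF = Df − Dn = 2·s·(s−f)·h / (h² − (s−f)²).
That is a quadratic in h: DoF·h² − 2·s·(s−f)·h − DoF·(s−f)² = 0 ⇒ h = (s−f)·(s + √(s² + DoF²)) / DoF = 786 × (800 + √(800² + 113²)) / 113 = 786 × (800 + 807.941) / 113 ≈ 11184 mm.
Then N = f²/(c·h) = 14² / (0.007 × 11184) = 196 / 78.291 ≈ 2.50.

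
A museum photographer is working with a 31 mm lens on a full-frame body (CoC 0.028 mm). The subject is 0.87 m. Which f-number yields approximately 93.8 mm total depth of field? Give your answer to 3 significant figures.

f/2.20

Write h = H − f = f²/(N·c). The thin-lens limits are Dn = s·h/(h + (s−f)) and Df = s·h/(h − (s−f)), so DoF = Df − Dn = 2·s·(s−f)·h / (h² − (s−f)²).
That is a quadratic in h: DoF·h² − 2·s·(s−f)·h − DoF·(s−f)² = 0 ⇒ h = (s−f)·(s + √(s² + DoF²)) / DoF = 839 × (870 + √(870² + 93.8²)) / 93.8 = 839 × (870 + 875.042) / 93.8 ≈ 15609 mm.
Then N = f²/(c·h) = 31² / (0.028 × 15609) = 961 / 437.04 ≈ 2.20.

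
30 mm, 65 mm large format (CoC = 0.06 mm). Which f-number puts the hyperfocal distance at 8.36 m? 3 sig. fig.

f/1.80

Rearrange H = f²/(N·c) + f for N: N = f² / ((H − f)·c).
N = 30² / ((8360 − 30) × 0.06) = 900 / 499.8 ≈ 1.80.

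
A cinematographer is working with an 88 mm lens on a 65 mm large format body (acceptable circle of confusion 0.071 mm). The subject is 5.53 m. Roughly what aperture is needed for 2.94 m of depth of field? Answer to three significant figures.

f/5

Write h = H − f = f²/(N·c). The thin-lens limits are Dn = s·h/(h + (s−f)) and Df = s·h/(h − (s−f)), so DoF = Df − Dn = 2·s·(s−f)·h / (h² − (s−f)²).
That is a quadratic in h: DoF·h² − 2·s·(s−f)·h − DoF·(s−f)² = 0 ⇒ h = (s−f)·(s + √(s² + DoF²)) / DoF = 5442 × (5530 + √(5530² + 2940²)) / 2940 = 5442 × (5530 + 6262.95) / 2940 ≈ 21829 mm.
Then N = f²/(c·h) = 88² / (0.071 × 21829) = 7744 / 1549.9 ≈ 5.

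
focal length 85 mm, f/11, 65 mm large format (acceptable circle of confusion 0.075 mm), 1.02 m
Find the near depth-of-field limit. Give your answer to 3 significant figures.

0.922 m

Hyperfocal distance H = f²/(N·c) + f = 85²/(11 × 0.075) + 85 = 7225/0.825 + 85 ≈ 8842.6 mm ≈ 8.843 m.
Near limit Dn = s·(H − f)/(H + s − 2f) = 1020 × (8842.6 − 85) / (8842.6 + 1020 − 2 × 85) = 1020 × 8757.6 / 9692.6 ≈ 921.61 mm ≈ 0.922 m.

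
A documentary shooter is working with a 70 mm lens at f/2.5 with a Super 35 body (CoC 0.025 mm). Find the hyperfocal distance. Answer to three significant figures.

Hyperfocal distance H = f²/(N·c) + f = 70²/(2.5 × 0.025) + 70 = 4900/0.0625 + 70 ≈ 78470.0 mm ≈ 78.5 m.

78.5 m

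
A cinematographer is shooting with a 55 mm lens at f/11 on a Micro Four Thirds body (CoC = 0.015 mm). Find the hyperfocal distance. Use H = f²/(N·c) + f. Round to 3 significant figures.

18.4 m

Hyperfocal distance H = f²/(N·c) + f = 55²/(11 × 0.015) + 55 = 3025/0.165 + 55 ≈ 18388.3 mm ≈ 18.4 m.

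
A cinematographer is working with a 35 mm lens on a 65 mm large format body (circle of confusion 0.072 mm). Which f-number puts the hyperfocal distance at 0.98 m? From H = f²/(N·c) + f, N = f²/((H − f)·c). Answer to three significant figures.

Rearrange H = f²/(N·c) + f for N: N = f² / ((H − f)·c).
N = 35² / ((980 − 35) × 0.072) = 1225 / 68.04 ≈ 18.

f/18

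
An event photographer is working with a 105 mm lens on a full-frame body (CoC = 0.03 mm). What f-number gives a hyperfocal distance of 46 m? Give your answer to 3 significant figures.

Rearrange H = f²/(N·c) + f for N: N = f² / ((H − f)·c).
N = 105² / ((46000 − 105) × 0.03) = 11025 / 1377 ≈ 8.01.

f/8.01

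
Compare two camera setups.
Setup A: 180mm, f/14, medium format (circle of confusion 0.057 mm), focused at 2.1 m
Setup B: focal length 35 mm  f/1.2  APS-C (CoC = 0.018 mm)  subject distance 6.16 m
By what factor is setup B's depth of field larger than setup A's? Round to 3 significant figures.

6.76

Setup A: H = 180²/(14×0.057) + 180 ≈ 40781.5 mm; DoF = Df − Dn = 2204.24 − 2005.18 ≈ 199.06 mm.
Setup B: H = 35²/(1.2×0.018) + 35 ≈ 56748.0 mm; DoF = Df − Dn = 6905.8 − 5559.6 ≈ 1346.2 mm.
Ratio = 1346.2 / 199.06 ≈ 6.76.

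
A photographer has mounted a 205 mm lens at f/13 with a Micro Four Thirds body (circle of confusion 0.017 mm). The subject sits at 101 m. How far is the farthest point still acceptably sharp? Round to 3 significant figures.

215 m

Hyperfocal distance H = f²/(N·c) + f = 205²/(13 × 0.017) + 205 = 42025/0.221 + 205 ≈ 190363.4 mm ≈ 190.4 m.
Far limit Df = s·(H − f)/(H − s) = 101000 × (190363.4 − 205) / (190363.4 − 101000) = 101000 × 190158.4 / 89363.4 ≈ 214920 mm ≈ 215 m.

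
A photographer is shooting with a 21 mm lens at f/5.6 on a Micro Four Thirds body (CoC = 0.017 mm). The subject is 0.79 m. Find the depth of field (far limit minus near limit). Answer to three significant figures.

270 mm

Hyperfocal distance H = f²/(N·c) + f = 21²/(5.6 × 0.017) + 21 = 441/0.0952 + 21 ≈ 4653.4 mm ≈ 4.653 m.
Near limit Dn = s·(H − f)/(H + s − 2f) = 790 × (4653.4 − 21) / (4653.4 + 790 − 2 × 21) = 790 × 4632.4 / 5401.4 ≈ 677.53 mm.
Far limit Df = s·(H − f)/(H − s) = 790 × (4653.4 − 21) / (4653.4 − 790) = 790 × 4632.4 / 3863.4 ≈ 947.25 mm.
Depth of field = Df − Dn = 947.25 − 677.53 ≈ 269.72 mm.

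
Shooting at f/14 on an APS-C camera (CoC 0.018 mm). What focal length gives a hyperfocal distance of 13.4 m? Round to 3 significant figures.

58.0 mm

From H = f²/(N·c) + f, with f ≪ H: f ≈ √(H·N·c) = √(13400 × 14 × 0.018) = √3376.8 ≈ 58.11 mm.
Exact: f² + N·c·f − N·c·H = 0 ⇒ f = (−N·c + √((N·c)² + 4·N·c·H))/2 = (−0.252 + √13507)/2 ≈ 57.984 mm ≈ 58.0 mm.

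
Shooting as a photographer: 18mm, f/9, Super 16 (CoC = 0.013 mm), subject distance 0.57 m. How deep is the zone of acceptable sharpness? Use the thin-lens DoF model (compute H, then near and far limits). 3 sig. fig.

Hyperfocal distance H = f²/(N·c) + f = 18²/(9 × 0.013) + 18 = 324/0.117 + 18 ≈ 2787.2 mm ≈ 2.787 m.
Near limit Dn = s·(H − f)/(H + s − 2f) = 570 × (2787.2 − 18) / (2787.2 + 570 − 2 × 18) = 570 × 2769.2 / 3321.2 ≈ 475.26 mm.
Far limit Df = s·(H − f)/(H − s) = 570 × (2787.2 − 18) / (2787.2 − 570) = 570 × 2769.2 / 2217.2 ≈ 711.91 mm.
Depth of field = Df − Dn = 711.91 − 475.26 ≈ 236.65 mm.

237 mm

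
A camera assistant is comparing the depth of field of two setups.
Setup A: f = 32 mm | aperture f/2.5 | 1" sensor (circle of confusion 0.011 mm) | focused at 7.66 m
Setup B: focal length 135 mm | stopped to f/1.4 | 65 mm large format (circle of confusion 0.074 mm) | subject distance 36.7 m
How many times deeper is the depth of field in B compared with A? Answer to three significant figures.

Setup A: H = 32²/(2.5×0.011) + 32 ≈ 37268.4 mm; DoF = Df − Dn = 9633.4 − 6357.6 ≈ 3275.8 mm.
Setup B: H = 135²/(1.4×0.074) + 135 ≈ 176052.0 mm; DoF = Df − Dn = 46330 − 30384 ≈ 15946 mm.
Ratio = 15946 / 3275.8 ≈ 4.87.

4.87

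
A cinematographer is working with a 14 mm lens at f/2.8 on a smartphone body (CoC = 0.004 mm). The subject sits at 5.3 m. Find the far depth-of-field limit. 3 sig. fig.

Hyperfocal distance H = f²/(N·c) + f = 14²/(2.8 × 0.004) + 14 = 196/0.0112 + 14 ≈ 17514.0 mm ≈ 17.51 m.
Far limit Df = s·(H − f)/(H − s) = 5300 × (17514.0 − 14) / (17514.0 − 5300) = 5300 × 17500.0 / 12214.0 ≈ 7593.7 mm ≈ 7.59 m.

7.59 m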